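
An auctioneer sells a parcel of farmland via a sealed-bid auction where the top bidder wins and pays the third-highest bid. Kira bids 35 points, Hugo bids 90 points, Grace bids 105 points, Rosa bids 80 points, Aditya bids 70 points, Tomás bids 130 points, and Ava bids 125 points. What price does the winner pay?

The winner pays 105 points.

Ranking the bids: Tomás 130 points, then Ava 125 points, then Grace 105 points, then Hugo 90 points, then Rosa 80 points, then Aditya 70 points, then Kira 35 points.
Tomás is the highest bidder, so Tomás wins.
Under the third-price rule, the price is the third-highest bid: 105 points.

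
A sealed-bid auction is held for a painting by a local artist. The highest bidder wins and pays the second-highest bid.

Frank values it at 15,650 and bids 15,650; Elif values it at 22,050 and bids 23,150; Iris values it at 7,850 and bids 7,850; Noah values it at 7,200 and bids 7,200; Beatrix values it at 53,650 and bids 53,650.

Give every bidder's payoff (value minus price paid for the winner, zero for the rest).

Bids in descending order: Beatrix 53,650 > Elif 23,150 > Frank 15,650 > Iris 7,850 > Noah 7,200.
Beatrix has the top bid and wins; the price is the second-highest bid, 23,150.
Beatrix's payoff = 53,650 − 23,150 = 30,500. All other bidders lose, so their payoff is 0.

Payoffs: Frank 0, Elif 0, Iris 0, Noah 0, Beatrix 30,500.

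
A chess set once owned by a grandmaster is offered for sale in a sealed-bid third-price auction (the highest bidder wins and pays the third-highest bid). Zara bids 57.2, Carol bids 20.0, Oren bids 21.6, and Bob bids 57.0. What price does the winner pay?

The winner pays 21.6.

Ranking the bids: Zara 57.2 > Bob 57.0 > Oren 21.6 > Carol 20.0.
Zara is the highest bidder, so Zara wins.
Under the third-price rule, the price is the third-highest bid: 21.6.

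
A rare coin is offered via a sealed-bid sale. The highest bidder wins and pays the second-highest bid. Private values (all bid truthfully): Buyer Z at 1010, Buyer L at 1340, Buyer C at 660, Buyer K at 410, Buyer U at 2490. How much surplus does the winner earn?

Bids in descending order: Buyer U 2490, then Buyer L 1340, then Buyer Z 1010, then Buyer C 660, then Buyer K 410.
Buyer U wins with the top bid and pays the second-highest, 1340.
Surplus = 2490 − 1340 = 1150.

Winner's surplus: 1150.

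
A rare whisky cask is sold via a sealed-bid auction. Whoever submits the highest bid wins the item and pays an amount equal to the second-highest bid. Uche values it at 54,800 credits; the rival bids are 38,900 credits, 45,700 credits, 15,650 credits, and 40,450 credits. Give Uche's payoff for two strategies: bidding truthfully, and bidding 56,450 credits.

(a) 9,100 credits  (b) 9,100 credits

The highest competing bid is 45,700 credits.
Bidding truthfully at 54,800 credits: Uche has the top bid, wins, and pays the second-highest bid 45,700 credits. Payoff = 54,800 credits − 45,700 credits = 9,100 credits.
Bidding 56,450 credits: Uche has the top bid, wins, and pays the second-highest bid 45,700 credits. Payoff = 54,800 credits − 45,700 credits = 9,100 credits.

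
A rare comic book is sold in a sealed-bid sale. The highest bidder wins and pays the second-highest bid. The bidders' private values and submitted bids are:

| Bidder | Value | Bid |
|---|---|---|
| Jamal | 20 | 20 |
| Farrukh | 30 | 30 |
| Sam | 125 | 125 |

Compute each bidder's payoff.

Ranking the bids: Sam 125 > Farrukh 30 > Jamal 20.
Sam has the top bid and wins; the price is the second-highest bid, 30.
Sam's payoff = 125 − 30 = 95. All other bidders lose, so their payoff is 0.

Jamal 0, Farrukh 0, Sam 95.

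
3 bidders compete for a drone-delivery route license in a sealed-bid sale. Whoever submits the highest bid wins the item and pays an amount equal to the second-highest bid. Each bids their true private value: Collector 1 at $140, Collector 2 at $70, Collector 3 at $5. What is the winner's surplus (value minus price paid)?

Winner's surplus: $70.

Sorted high to low: Collector 1 $140; Collector 2 $70; Collector 3 $5.
Collector 1 wins with the top bid and pays the second-highest, $70.
Surplus = $140 − $70 = $70.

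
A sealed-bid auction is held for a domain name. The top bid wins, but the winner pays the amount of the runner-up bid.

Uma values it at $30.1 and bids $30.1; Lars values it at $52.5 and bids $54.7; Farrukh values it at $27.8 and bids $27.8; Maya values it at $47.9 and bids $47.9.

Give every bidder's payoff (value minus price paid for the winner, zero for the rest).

Uma $0.0, Lars $4.6, Farrukh $0.0, Maya $0.0.

Ranking the bids: Lars $54.7; Maya $47.9; Uma $30.1; Farrukh $27.8.
Lars has the top bid and wins; the price is the second-highest bid, $47.9.
Lars's payoff = $52.5 − $47.9 = $4.6. All other bidders lose, so their payoff is 0.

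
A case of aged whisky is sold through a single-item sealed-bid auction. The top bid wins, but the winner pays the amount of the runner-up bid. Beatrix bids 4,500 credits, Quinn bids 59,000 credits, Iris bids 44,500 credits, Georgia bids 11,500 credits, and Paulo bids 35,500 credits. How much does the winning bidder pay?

44,500 credits

Sorted high to low: Quinn 59,000 credits, then Iris 44,500 credits, then Paulo 35,500 credits, then Georgia 11,500 credits, then Beatrix 4,500 credits.
Quinn has the highest bid, so Quinn wins.
The second-highest bid is 44,500 credits, so that is what Quinn pays.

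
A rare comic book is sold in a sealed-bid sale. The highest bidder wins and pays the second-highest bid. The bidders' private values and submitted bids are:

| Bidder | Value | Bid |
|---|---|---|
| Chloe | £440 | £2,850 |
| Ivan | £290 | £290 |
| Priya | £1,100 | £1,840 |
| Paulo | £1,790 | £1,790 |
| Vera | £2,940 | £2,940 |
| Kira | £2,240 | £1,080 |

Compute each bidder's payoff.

Payoffs: Chloe £0, Ivan £0, Priya £0, Paulo £0, Vera £90, Kira £0.

Sorted high to low: Vera £2,940; Chloe £2,850; Priya £1,840; Paulo £1,790; Kira £1,080; Ivan £290.
Vera has the top bid and wins; the price is the second-highest bid, £2,850.
Vera's payoff = £2,940 − £2,850 = £90. All other bidders lose, so their payoff is 0.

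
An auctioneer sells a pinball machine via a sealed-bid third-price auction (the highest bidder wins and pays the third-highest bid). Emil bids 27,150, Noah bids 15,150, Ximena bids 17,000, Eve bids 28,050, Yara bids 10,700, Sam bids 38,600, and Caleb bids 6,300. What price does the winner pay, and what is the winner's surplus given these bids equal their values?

Bids in descending order: Sam 38,600; Eve 28,050; Emil 27,150; Ximena 17,000; Noah 15,150; Yara 10,700; Caleb 6,300.
Sam is the highest bidder, so Sam wins.
Under the third-price rule, the price is the third-highest bid: 27,150.
Surplus = 38,600 − 27,150 = 11,450.

Price 27,150; surplus 11,450.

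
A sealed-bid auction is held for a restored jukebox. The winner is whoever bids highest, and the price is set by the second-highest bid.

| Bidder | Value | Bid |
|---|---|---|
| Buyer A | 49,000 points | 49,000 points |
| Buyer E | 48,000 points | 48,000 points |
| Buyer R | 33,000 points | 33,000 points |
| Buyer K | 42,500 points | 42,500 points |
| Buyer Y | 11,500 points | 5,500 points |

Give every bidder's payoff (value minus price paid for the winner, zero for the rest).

Payoffs: Buyer A 1,000 points, Buyer E 0 points, Buyer R 0 points, Buyer K 0 points, Buyer Y 0 points.

Bids in descending order: Buyer A 49,000 points > Buyer E 48,000 points > Buyer K 42,500 points > Buyer R 33,000 points > Buyer Y 5,500 points.
Buyer A has the top bid and wins; the price is the second-highest bid, 48,000 points.
Buyer A's payoff = 49,000 points − 48,000 points = 1,000 points. All other bidders lose, so their payoff is 0.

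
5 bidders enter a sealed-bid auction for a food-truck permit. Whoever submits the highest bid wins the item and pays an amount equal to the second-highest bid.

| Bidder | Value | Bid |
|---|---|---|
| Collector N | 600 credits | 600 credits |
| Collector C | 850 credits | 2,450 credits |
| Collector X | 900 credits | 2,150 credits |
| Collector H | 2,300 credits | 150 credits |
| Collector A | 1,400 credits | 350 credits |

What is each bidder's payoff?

Collector N 0 credits, Collector C -1,300 credits, Collector X 0 credits, Collector H 0 credits, Collector A 0 credits.

Ranking the bids: Collector C 2,450 credits > Collector X 2,150 credits > Collector N 600 credits > Collector A 350 credits > Collector H 150 credits.
Collector C has the top bid and wins; the price is the second-highest bid, 2,150 credits.
Collector C's payoff = 850 credits − 2,150 credits = -1,300 credits. All other bidders lose, so their payoff is 0.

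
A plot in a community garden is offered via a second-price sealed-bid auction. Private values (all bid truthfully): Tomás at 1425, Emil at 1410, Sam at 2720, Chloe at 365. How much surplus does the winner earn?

1295

Bids in descending order: Sam 2720; Tomás 1425; Emil 1410; Chloe 365.
Sam wins with the top bid and pays the second-highest, 1425.
Surplus = 2720 − 1425 = 1295.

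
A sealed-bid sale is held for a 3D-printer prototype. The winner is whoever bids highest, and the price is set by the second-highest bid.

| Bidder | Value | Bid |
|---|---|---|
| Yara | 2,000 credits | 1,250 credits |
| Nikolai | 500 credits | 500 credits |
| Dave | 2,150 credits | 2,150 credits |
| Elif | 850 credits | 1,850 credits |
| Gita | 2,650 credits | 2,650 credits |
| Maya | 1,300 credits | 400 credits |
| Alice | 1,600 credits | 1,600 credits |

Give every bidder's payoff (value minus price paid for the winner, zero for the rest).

Payoffs: Yara 0 credits, Nikolai 0 credits, Dave 0 credits, Elif 0 credits, Gita 500 credits, Maya 0 credits, Alice 0 credits.

Bids in descending order: Gita 2,650 credits > Dave 2,150 credits > Elif 1,850 credits > Alice 1,600 credits > Yara 1,250 credits > Nikolai 500 credits > Maya 400 credits.
Gita has the top bid and wins; the price is the second-highest bid, 2,150 credits.
Gita's payoff = 2,650 credits − 2,150 credits = 500 credits. All other bidders lose, so their payoff is 0.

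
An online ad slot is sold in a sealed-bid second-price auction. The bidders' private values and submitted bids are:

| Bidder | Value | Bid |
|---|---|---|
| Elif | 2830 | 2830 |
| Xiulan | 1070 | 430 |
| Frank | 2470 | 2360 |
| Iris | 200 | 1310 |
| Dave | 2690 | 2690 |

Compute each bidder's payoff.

Ordered from highest: Elif 2830 > Dave 2690 > Frank 2360 > Iris 1310 > Xiulan 430.
Elif has the top bid and wins; the price is the second-highest bid, 2690.
Elif's payoff = 2830 − 2690 = 140. All other bidders lose, so their payoff is 0.

Elif 140, Xiulan 0, Frank 0, Iris 0, Dave 0.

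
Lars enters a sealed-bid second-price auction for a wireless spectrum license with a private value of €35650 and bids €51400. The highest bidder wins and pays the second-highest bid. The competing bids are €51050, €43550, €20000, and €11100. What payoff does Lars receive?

Highest competing bid: €51050.
Lars's bid €51400 is the highest overall, so Lars wins and pays the second-highest bid, €51050.
Payoff = value − price = €35650 − €51050 = -€15400.
Overbidding won the item at a price above value — truthful bidding would have avoided this loss.

-€15400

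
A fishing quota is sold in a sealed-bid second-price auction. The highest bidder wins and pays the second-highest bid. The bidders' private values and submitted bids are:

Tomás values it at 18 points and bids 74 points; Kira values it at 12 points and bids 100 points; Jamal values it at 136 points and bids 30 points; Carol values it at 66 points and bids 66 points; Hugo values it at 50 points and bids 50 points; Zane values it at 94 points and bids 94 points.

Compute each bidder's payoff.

Bids in descending order: Kira 100 points; Zane 94 points; Tomás 74 points; Carol 66 points; Hugo 50 points; Jamal 30 points.
Kira has the top bid and wins; the price is the second-highest bid, 94 points.
Kira's payoff = 12 points − 94 points = -82 points. All other bidders lose, so their payoff is 0.

Payoffs: Tomás 0 points, Kira -82 points, Jamal 0 points, Carol 0 points, Hugo 0 points, Zane 0 points.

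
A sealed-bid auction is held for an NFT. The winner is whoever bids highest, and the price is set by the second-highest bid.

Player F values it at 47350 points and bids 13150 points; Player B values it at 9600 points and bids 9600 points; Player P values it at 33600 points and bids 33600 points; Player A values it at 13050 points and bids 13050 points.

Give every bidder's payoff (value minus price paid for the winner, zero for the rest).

Payoffs: Player F 0 points, Player B 0 points, Player P 20450 points, Player A 0 points.

Ordered from highest: Player P 33600 points, then Player F 13150 points, then Player A 13050 points, then Player B 9600 points.
Player P has the top bid and wins; the price is the second-highest bid, 13150 points.
Player P's payoff = 33600 points − 13150 points = 20450 points. All other bidders lose, so their payoff is 0.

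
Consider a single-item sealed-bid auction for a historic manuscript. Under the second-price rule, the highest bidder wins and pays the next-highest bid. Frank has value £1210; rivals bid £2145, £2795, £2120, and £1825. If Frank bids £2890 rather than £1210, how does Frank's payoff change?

-£1585

The highest competing bid is £2795.
Bidding truthfully at £1210: the top bid is £2795 (a rival), so Frank loses. Payoff = £0.
Bidding £2890: Frank has the top bid, wins, and pays the second-highest bid £2795. Payoff = £1210 − £2795 = -£1585.
Change = -£1585 − £0 = -£1585.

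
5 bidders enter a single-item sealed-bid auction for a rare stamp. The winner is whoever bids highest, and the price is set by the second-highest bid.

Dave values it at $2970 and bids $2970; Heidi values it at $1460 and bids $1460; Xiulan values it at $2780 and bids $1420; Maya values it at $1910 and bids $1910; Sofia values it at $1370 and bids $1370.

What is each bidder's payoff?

Ranking the bids: Dave $2970; Maya $1910; Heidi $1460; Xiulan $1420; Sofia $1370.
Dave has the top bid and wins; the price is the second-highest bid, $1910.
Dave's payoff = $2970 − $1910 = $1060. All other bidders lose, so their payoff is 0.

Dave $1060, Heidi $0, Xiulan $0, Maya $0, Sofia $0.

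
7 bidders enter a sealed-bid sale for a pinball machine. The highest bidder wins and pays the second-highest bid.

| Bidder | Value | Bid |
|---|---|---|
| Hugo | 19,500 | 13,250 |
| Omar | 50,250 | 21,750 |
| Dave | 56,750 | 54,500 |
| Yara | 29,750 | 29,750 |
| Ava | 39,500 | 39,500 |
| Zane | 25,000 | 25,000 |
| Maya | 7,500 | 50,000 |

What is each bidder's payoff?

Sorted high to low: Dave 54,500, then Maya 50,000, then Ava 39,500, then Yara 29,750, then Zane 25,000, then Omar 21,750, then Hugo 13,250.
Dave has the top bid and wins; the price is the second-highest bid, 50,000.
Dave's payoff = 56,750 − 50,000 = 6,750. All other bidders lose, so their payoff is 0.

Payoffs: Hugo 0, Omar 0, Dave 6,750, Yara 0, Ava 0, Zane 0, Maya 0.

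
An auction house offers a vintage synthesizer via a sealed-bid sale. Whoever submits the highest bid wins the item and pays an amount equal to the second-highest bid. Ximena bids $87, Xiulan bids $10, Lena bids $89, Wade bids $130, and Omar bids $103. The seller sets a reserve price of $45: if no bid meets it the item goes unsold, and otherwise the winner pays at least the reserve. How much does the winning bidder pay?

Bids in descending order: Wade $130 > Omar $103 > Lena $89 > Ximena $87 > Xiulan $10.
Wade has the highest bid, so Wade wins.
The second-highest bid is $103, which exceeds the reserve, so that sets the price.

$103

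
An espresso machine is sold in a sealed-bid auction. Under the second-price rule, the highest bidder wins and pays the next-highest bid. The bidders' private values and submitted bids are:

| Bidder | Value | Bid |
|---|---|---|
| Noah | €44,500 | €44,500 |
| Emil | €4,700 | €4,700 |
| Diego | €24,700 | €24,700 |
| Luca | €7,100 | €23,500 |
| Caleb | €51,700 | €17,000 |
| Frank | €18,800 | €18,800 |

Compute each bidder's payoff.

Noah €19,800, Emil €0, Diego €0, Luca €0, Caleb €0, Frank €0.

Ranking the bids: Noah €44,500, then Diego €24,700, then Luca €23,500, then Frank €18,800, then Caleb €17,000, then Emil €4,700.
Noah has the top bid and wins; the price is the second-highest bid, €24,700.
Noah's payoff = €44,500 − €24,700 = €19,800. All other bidders lose, so their payoff is 0.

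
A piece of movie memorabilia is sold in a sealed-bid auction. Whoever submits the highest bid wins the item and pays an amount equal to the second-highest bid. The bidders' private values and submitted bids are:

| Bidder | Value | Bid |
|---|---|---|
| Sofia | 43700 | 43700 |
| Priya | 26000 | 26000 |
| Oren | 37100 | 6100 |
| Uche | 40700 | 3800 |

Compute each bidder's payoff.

Sofia 17700, Priya 0, Oren 0, Uche 0.

Bids in descending order: Sofia 43700 > Priya 26000 > Oren 6100 > Uche 3800.
Sofia has the top bid and wins; the price is the second-highest bid, 26000.
Sofia's payoff = 43700 − 26000 = 17700. All other bidders lose, so their payoff is 0.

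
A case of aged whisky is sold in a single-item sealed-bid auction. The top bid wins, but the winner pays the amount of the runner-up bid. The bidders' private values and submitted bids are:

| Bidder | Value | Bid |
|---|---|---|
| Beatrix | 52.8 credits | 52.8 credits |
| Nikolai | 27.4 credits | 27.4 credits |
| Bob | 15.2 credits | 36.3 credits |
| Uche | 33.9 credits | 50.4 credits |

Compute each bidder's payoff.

Ranking the bids: Beatrix 52.8 credits > Uche 50.4 credits > Bob 36.3 credits > Nikolai 27.4 credits.
Beatrix has the top bid and wins; the price is the second-highest bid, 50.4 credits.
Beatrix's payoff = 52.8 credits − 50.4 credits = 2.4 credits. All other bidders lose, so their payoff is 0.

Payoffs: Beatrix 2.4 credits, Nikolai 0.0 credits, Bob 0.0 credits, Uche 0.0 credits.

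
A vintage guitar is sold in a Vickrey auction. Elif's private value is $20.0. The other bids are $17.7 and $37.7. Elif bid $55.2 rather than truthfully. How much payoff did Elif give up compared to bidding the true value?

The highest competing bid is $37.7.
Bidding truthfully at $20.0: the top bid is $37.7 (a rival), so Elif loses. Payoff = $0.0.
Bidding $55.2: Elif has the top bid, wins, and pays the second-highest bid $37.7. Payoff = $20.0 − $37.7 = -$17.7.
Regret = truthful payoff − actual payoff = $0.0 − -$17.7 = $17.7.

$17.7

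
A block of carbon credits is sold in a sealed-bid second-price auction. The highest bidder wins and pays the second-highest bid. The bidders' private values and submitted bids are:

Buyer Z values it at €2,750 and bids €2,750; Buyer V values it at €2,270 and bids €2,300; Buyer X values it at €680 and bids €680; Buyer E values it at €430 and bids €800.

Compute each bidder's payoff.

Buyer Z €450, Buyer V €0, Buyer X €0, Buyer E €0.

Sorted high to low: Buyer Z €2,750 > Buyer V €2,300 > Buyer E €800 > Buyer X €680.
Buyer Z has the top bid and wins; the price is the second-highest bid, €2,300.
Buyer Z's payoff = €2,750 − €2,300 = €450. All other bidders lose, so their payoff is 0.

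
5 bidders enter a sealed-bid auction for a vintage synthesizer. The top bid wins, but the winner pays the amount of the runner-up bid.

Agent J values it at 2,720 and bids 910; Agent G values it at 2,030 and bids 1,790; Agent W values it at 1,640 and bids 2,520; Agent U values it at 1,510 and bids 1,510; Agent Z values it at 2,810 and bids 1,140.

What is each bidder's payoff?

Ordered from highest: Agent W 2,520; Agent G 1,790; Agent U 1,510; Agent Z 1,140; Agent J 910.
Agent W has the top bid and wins; the price is the second-highest bid, 1,790.
Agent W's payoff = 1,640 − 1,790 = -150. All other bidders lose, so their payoff is 0.

Payoffs: Agent J 0, Agent G 0, Agent W -150, Agent U 0, Agent Z 0.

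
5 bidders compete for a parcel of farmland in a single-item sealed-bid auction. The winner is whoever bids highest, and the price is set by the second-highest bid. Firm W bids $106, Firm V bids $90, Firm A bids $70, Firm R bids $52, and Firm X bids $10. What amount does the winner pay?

Price paid: $90.

Ordered from highest: Firm W $106 > Firm V $90 > Firm A $70 > Firm R $52 > Firm X $10.
Firm W has the highest bid, so Firm W wins.
The second-highest bid is $90, so that is what Firm W pays.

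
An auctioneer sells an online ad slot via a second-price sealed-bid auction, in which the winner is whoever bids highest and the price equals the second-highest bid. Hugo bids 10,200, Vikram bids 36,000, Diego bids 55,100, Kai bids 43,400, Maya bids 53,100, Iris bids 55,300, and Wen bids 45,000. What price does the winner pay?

55,100

Bids in descending order: Iris 55,300, then Diego 55,100, then Maya 53,100, then Wen 45,000, then Kai 43,400, then Vikram 36,000, then Hugo 10,200.
Iris is the highest bidder, so Iris wins.
Under the second-price rule, the price is the second-highest bid: 55,100.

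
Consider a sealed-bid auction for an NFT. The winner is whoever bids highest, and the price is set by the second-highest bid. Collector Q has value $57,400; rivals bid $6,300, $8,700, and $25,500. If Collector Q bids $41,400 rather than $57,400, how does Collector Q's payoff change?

The highest competing bid is $25,500.
Bidding truthfully at $57,400: Collector Q has the top bid, wins, and pays the second-highest bid $25,500. Payoff = $57,400 − $25,500 = $31,900.
Bidding $41,400: Collector Q has the top bid, wins, and pays the second-highest bid $25,500. Payoff = $57,400 − $25,500 = $31,900.
Change = $31,900 − $31,900 = $0.
The bid only affects whether you win, not the price — here both bids land on the same side of the top rival bid, so the deviation is payoff-neutral.

Payoff change: $0.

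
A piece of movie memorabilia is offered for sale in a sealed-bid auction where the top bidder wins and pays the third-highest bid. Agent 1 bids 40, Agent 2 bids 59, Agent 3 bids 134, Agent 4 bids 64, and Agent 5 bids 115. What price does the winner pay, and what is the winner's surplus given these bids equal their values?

Price 64; surplus 70.

Sorted high to low: Agent 3 134; Agent 5 115; Agent 4 64; Agent 2 59; Agent 1 40.
Agent 3 is the highest bidder, so Agent 3 wins.
Under the third-price rule, the price is the third-highest bid: 64.
Surplus = 134 − 64 = 70.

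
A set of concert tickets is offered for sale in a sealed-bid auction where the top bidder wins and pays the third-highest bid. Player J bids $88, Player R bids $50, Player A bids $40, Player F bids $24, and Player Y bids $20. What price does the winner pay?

Sorted high to low: Player J $88, then Player R $50, then Player A $40, then Player F $24, then Player Y $20.
Player J is the highest bidder, so Player J wins.
Under the third-price rule, the price is the third-highest bid: $40.

$40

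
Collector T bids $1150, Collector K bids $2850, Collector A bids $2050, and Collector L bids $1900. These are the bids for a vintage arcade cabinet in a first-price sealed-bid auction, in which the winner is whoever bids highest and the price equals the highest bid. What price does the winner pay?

Ordered from highest: Collector K $2850 > Collector A $2050 > Collector L $1900 > Collector T $1150.
Collector K is the highest bidder, so Collector K wins.
Under the first-price rule, the price is the highest bid: $2850.

$2850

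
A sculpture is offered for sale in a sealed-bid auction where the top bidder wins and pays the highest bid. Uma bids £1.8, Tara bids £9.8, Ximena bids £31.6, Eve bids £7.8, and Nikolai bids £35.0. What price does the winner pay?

£35.0

Sorted high to low: Nikolai £35.0, then Ximena £31.6, then Tara £9.8, then Eve £7.8, then Uma £1.8.
Nikolai is the highest bidder, so Nikolai wins.
Under the first-price rule, the price is the highest bid: £35.0.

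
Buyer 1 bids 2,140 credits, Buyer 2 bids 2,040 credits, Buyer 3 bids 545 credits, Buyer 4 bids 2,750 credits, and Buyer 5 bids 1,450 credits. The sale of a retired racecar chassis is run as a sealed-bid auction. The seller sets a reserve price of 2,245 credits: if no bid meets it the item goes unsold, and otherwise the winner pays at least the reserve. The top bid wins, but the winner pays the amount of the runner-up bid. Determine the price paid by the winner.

Ordered from highest: Buyer 4 2,750 credits > Buyer 1 2,140 credits > Buyer 2 2,040 credits > Buyer 5 1,450 credits > Buyer 3 545 credits.
Buyer 4 has the highest bid, so Buyer 4 wins.
The second-highest bid is 2,140 credits, but the reserve 2,245 credits is higher, so the price is the reserve.

The winner pays 2,245 credits.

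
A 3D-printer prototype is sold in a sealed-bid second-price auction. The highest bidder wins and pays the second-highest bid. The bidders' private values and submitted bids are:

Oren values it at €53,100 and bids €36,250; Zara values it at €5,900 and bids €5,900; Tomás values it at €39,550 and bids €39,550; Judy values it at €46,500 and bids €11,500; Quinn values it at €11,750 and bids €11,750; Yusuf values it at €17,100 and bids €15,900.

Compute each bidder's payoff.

Payoffs: Oren €0, Zara €0, Tomás €3,300, Judy €0, Quinn €0, Yusuf €0.

Ranking the bids: Tomás €39,550 > Oren €36,250 > Yusuf €15,900 > Quinn €11,750 > Judy €11,500 > Zara €5,900.
Tomás has the top bid and wins; the price is the second-highest bid, €36,250.
Tomás's payoff = €39,550 − €36,250 = €3,300. All other bidders lose, so their payoff is 0.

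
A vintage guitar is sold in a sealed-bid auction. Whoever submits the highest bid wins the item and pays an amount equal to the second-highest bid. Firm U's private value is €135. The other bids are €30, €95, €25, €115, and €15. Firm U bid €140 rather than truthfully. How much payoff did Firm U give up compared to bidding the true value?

€0

The highest competing bid is €115.
Bidding truthfully at €135: Firm U has the top bid, wins, and pays the second-highest bid €115. Payoff = €135 − €115 = €20.
Bidding €140: Firm U has the top bid, wins, and pays the second-highest bid €115. Payoff = €135 − €115 = €20.
Regret = truthful payoff − actual payoff = €20 − €20 = €0.
The bid only affects whether you win, not the price — here both bids land on the same side of the top rival bid, so the deviation is payoff-neutral.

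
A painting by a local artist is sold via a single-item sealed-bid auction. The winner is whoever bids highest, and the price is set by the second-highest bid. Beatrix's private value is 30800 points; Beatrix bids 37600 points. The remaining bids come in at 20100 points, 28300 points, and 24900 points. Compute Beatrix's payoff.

Payoff = 2500 points.

Highest competing bid: 28300 points.
Beatrix's bid 37600 points is the highest overall, so Beatrix wins and pays the second-highest bid, 28300 points.
Payoff = value − price = 30800 points − 28300 points = 2500 points.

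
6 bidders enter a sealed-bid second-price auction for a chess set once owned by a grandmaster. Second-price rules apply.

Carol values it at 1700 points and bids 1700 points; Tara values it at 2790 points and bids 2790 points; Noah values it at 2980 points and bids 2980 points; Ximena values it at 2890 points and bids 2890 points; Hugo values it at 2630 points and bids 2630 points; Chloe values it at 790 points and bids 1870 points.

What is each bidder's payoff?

Carol 0 points, Tara 0 points, Noah 90 points, Ximena 0 points, Hugo 0 points, Chloe 0 points.

Ranking the bids: Noah 2980 points > Ximena 2890 points > Tara 2790 points > Hugo 2630 points > Chloe 1870 points > Carol 1700 points.
Noah has the top bid and wins; the price is the second-highest bid, 2890 points.
Noah's payoff = 2980 points − 2890 points = 90 points. All other bidders lose, so their payoff is 0.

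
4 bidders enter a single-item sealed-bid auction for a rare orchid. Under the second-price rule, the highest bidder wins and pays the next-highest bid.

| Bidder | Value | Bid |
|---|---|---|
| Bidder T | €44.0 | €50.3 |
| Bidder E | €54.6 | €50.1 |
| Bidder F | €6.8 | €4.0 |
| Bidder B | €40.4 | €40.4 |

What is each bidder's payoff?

Sorted high to low: Bidder T €50.3; Bidder E €50.1; Bidder B €40.4; Bidder F €4.0.
Bidder T has the top bid and wins; the price is the second-highest bid, €50.1.
Bidder T's payoff = €44.0 − €50.1 = -€6.1. All other bidders lose, so their payoff is 0.

Payoffs: Bidder T -€6.1, Bidder E €0.0, Bidder F €0.0, Bidder B €0.0.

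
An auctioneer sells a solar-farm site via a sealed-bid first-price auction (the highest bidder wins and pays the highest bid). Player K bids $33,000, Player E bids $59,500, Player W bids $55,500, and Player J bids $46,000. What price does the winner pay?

Sorted high to low: Player E $59,500 > Player W $55,500 > Player J $46,000 > Player K $33,000.
Player E is the highest bidder, so Player E wins.
Under the first-price rule, the price is the highest bid: $59,500.

$59,500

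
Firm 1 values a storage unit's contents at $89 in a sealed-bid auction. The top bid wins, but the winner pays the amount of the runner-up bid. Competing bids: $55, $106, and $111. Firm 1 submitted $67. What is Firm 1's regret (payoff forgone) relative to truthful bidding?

The highest competing bid is $111.
Bidding truthfully at $89: the top bid is $111 (a rival), so Firm 1 loses. Payoff = $0.
Bidding $67: the top bid is $111 (a rival), so Firm 1 loses. Payoff = $0.
Regret = truthful payoff − actual payoff = $0 − $0 = $0.

Regret: $0.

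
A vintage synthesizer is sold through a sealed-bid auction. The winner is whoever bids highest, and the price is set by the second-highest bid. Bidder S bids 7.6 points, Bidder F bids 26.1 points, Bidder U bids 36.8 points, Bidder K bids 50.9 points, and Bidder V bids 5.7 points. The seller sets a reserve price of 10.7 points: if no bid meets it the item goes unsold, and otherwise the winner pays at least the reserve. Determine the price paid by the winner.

36.8 points

Bids in descending order: Bidder K 50.9 points > Bidder U 36.8 points > Bidder F 26.1 points > Bidder S 7.6 points > Bidder V 5.7 points.
Bidder K has the highest bid, so Bidder K wins.
The second-highest bid is 36.8 points, which exceeds the reserve, so that sets the price.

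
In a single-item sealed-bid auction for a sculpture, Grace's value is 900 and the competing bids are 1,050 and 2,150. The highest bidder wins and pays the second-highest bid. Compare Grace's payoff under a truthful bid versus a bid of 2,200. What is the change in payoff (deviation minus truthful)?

Change in payoff: -1,250.

The highest competing bid is 2,150.
Bidding truthfully at 900: the top bid is 2,150 (a rival), so Grace loses. Payoff = 0.
Bidding 2,200: Grace has the top bid, wins, and pays the second-highest bid 2,150. Payoff = 900 − 2,150 = -1,250.
Change = -1,250 − 0 = -1,250.
This is the dominant-strategy logic: truthful bidding weakly beats any alternative.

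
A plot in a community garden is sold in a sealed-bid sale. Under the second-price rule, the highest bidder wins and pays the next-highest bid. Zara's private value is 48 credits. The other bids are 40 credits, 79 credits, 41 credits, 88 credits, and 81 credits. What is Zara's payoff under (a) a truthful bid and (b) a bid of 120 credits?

Truthful: 0 credits; alternative: -40 credits.

The highest competing bid is 88 credits.
Bidding truthfully at 48 credits: the top bid is 88 credits (a rival), so Zara loses. Payoff = 0 credits.
Bidding 120 credits: Zara has the top bid, wins, and pays the second-highest bid 88 credits. Payoff = 48 credits − 88 credits = -40 credits.
Deviating from a truthful bid can only lose payoff in a second-price auction — never gain.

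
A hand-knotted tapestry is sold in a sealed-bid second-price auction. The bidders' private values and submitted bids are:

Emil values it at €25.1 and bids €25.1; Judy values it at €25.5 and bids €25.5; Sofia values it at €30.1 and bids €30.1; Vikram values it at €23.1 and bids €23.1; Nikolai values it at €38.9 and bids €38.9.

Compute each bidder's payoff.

Bids in descending order: Nikolai €38.9 > Sofia €30.1 > Judy €25.5 > Emil €25.1 > Vikram €23.1.
Nikolai has the top bid and wins; the price is the second-highest bid, €30.1.
Nikolai's payoff = €38.9 − €30.1 = €8.8. All other bidders lose, so their payoff is 0.

Emil €0.0, Judy €0.0, Sofia €0.0, Vikram €0.0, Nikolai €8.8.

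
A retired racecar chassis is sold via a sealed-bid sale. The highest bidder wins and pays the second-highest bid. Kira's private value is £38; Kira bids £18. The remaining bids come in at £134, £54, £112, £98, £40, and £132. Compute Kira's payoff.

Highest competing bid: £134.
Kira's bid £18 is not the highest, so Kira loses, pays nothing, and earns zero payoff.

Kira's payoff: £0.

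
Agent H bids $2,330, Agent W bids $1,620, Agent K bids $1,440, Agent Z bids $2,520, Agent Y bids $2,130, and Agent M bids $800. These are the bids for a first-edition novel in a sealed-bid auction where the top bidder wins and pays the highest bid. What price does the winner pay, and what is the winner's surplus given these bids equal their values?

The winner pays $2,520 for a surplus of $0.

Sorted high to low: Agent Z $2,520, then Agent H $2,330, then Agent Y $2,130, then Agent W $1,620, then Agent K $1,440, then Agent M $800.
Agent Z is the highest bidder, so Agent Z wins.
Under the first-price rule, the price is the highest bid: $2,520.
Surplus = $2,520 − $2,520 = $0.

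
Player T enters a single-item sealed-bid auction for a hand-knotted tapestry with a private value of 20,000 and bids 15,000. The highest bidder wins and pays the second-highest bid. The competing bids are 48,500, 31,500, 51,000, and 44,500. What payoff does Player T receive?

Highest competing bid: 51,000.
Player T's bid 15,000 is not the highest, so Player T loses, pays nothing, and earns zero payoff.

0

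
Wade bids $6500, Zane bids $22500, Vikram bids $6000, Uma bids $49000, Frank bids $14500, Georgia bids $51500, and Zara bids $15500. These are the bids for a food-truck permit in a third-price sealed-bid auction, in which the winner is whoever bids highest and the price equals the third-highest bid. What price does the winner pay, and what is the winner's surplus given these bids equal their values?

Ordered from highest: Georgia $51500 > Uma $49000 > Zane $22500 > Zara $15500 > Frank $14500 > Wade $6500 > Vikram $6000.
Georgia is the highest bidder, so Georgia wins.
Under the third-price rule, the price is the third-highest bid: $22500.
Surplus = $51500 − $22500 = $29000.

The winner pays $22500 for a surplus of $29000.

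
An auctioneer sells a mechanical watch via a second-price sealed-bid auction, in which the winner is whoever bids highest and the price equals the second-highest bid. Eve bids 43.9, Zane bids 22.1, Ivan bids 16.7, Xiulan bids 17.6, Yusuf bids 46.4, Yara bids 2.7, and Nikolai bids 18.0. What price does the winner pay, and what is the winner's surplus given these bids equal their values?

Price 43.9; surplus 2.5.

Sorted high to low: Yusuf 46.4, then Eve 43.9, then Zane 22.1, then Nikolai 18.0, then Xiulan 17.6, then Ivan 16.7, then Yara 2.7.
Yusuf is the highest bidder, so Yusuf wins.
Under the second-price rule, the price is the second-highest bid: 43.9.
Surplus = 46.4 − 43.9 = 2.5.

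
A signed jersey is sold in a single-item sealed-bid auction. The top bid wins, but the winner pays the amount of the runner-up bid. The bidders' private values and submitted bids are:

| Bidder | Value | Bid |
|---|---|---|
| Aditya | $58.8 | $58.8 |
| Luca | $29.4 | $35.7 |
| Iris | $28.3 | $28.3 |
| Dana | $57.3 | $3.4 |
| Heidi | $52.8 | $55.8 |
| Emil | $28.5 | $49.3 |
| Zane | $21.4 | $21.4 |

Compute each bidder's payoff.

Aditya $3.0, Luca $0.0, Iris $0.0, Dana $0.0, Heidi $0.0, Emil $0.0, Zane $0.0.

Ranking the bids: Aditya $58.8 > Heidi $55.8 > Emil $49.3 > Luca $35.7 > Iris $28.3 > Zane $21.4 > Dana $3.4.
Aditya has the top bid and wins; the price is the second-highest bid, $55.8.
Aditya's payoff = $58.8 − $55.8 = $3.0. All other bidders lose, so their payoff is 0.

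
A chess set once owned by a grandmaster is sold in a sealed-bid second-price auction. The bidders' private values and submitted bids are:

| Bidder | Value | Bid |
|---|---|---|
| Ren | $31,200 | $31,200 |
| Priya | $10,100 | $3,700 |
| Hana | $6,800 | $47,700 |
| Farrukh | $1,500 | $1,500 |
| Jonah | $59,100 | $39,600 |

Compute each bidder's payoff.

Sorted high to low: Hana $47,700; Jonah $39,600; Ren $31,200; Priya $3,700; Farrukh $1,500.
Hana has the top bid and wins; the price is the second-highest bid, $39,600.
Hana's payoff = $6,800 − $39,600 = -$32,800. All other bidders lose, so their payoff is 0.

Payoffs: Ren $0, Priya $0, Hana -$32,800, Farrukh $0, Jonah $0.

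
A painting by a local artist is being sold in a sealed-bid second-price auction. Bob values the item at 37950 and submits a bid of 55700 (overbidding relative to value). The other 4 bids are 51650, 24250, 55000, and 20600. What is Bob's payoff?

Highest competing bid: 55000.
Bob's bid 55700 is the highest overall, so Bob wins and pays the second-highest bid, 55000.
Payoff = value − price = 37950 − 55000 = -17050.
Overbidding won the item at a price above value — truthful bidding would have avoided this loss.

Payoff = -17050.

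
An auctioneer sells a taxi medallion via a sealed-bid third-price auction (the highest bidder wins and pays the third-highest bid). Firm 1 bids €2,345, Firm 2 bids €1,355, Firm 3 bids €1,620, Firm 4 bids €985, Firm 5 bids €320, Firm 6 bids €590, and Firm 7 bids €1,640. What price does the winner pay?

€1,620

Ordered from highest: Firm 1 €2,345, then Firm 7 €1,640, then Firm 3 €1,620, then Firm 2 €1,355, then Firm 4 €985, then Firm 6 €590, then Firm 5 €320.
Firm 1 is the highest bidder, so Firm 1 wins.
Under the third-price rule, the price is the third-highest bid: €1,620.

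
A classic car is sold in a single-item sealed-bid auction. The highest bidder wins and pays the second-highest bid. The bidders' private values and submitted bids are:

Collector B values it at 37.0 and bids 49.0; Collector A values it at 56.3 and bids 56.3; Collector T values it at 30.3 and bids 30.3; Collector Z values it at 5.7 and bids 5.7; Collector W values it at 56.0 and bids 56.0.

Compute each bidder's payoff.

Ranking the bids: Collector A 56.3 > Collector W 56.0 > Collector B 49.0 > Collector T 30.3 > Collector Z 5.7.
Collector A has the top bid and wins; the price is the second-highest bid, 56.0.
Collector A's payoff = 56.3 − 56.0 = 0.3. All other bidders lose, so their payoff is 0.

Payoffs: Collector B 0.0, Collector A 0.3, Collector T 0.0, Collector Z 0.0, Collector W 0.0.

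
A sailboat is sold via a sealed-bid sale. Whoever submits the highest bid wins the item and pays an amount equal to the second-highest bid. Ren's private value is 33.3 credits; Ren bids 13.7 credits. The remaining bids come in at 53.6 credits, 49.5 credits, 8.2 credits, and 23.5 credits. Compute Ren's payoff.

Highest competing bid: 53.6 credits.
Ren's bid 13.7 credits is not the highest, so Ren loses, pays nothing, and earns zero payoff.

Payoff = 0.0 credits.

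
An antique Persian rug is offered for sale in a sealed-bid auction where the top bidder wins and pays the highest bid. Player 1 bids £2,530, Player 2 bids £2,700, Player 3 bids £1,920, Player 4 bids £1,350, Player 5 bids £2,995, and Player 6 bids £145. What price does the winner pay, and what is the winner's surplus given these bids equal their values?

The winner pays £2,995 for a surplus of £0.

Ranking the bids: Player 5 £2,995; Player 2 £2,700; Player 1 £2,530; Player 3 £1,920; Player 4 £1,350; Player 6 £145.
Player 5 is the highest bidder, so Player 5 wins.
Under the first-price rule, the price is the highest bid: £2,995.
Surplus = £2,995 − £2,995 = £0.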